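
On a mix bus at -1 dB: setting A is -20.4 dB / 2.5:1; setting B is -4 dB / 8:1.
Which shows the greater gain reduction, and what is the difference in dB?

A: overshoot 19.4 dB → output overshoot 7.76 dB → GR 11.64 dB.
B: overshoot 3 dB → output overshoot 0.375 dB → GR 2.625 dB.
A reduces 9.015 dB more.

A, by 9.015 dB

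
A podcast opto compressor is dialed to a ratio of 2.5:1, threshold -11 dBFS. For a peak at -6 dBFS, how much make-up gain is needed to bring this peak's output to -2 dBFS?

Overshoot 5 dB → 5/2.5 = 2 dB after compression, so the compressed level is -11 + 2 = -9 dBFS.
Make-up = target − compressed = -2 − (-9) = 7 dB.

7 dB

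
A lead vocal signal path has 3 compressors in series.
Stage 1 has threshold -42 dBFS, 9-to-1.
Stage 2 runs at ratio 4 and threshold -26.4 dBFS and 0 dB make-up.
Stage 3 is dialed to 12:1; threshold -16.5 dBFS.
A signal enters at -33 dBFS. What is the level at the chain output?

Stage 1: -33 dBFS is 9 dB over -42 dBFS; at 9:1 that becomes 1 dB over, giving -41 dBFS.
Stage 2: below threshold (-41 ≤ -26.4); passes unchanged; output -41 dBFS.
Stage 3: below threshold (-41 ≤ -16.5); passes unchanged; output -41 dBFS.

-41 dBFS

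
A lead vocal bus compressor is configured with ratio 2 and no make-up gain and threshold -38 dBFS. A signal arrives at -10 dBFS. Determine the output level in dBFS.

-24 dBFS

-10 dBFS sits 28 dB over threshold.
At 2:1 the overshoot is divided by 2, leaving 14 dB above threshold.
Output = -38 + 14 = -24 dBFS.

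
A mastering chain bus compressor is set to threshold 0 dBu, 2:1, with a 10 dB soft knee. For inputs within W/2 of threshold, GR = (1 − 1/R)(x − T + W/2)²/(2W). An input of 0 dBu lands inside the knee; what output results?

x − T + W/2 = 0 − 0 + 5 = 5.
GR = (1 − 1/2) × 5² / 20 = 0.5 × 25 / 20 = 0.625 dB.
Output = 0 − 0.625 = -0.625 dBu.

-0.625 dBu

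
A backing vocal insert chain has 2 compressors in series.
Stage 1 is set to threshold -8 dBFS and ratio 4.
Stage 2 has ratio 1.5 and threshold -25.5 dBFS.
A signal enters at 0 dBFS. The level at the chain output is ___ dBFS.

-12.5 dBFS

Stage 1: 0 dBFS is 8 dB over -8 dBFS; at 4:1 that becomes 2 dB over, giving -6 dBFS.
Stage 2: 19.5 dB above -25.5 dBFS, reduced 1.5:1 to 13 dB above → -12.5 dBFS.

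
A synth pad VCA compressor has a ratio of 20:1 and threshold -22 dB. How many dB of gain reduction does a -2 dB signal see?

-2 dB exceeds the threshold by 20 dB.
A 20:1 ratio leaves 1 dB of that excess.
Gain reduction = 20 − 1 = 19 dB.

19 dB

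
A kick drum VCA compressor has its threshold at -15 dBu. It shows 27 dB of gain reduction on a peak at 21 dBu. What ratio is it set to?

4:1

Input overshoot = 21 − (-15) = 36 dB.
Output overshoot = 36 − 27 = 9 dB.
Ratio = input overshoot / output overshoot = 36 / 9 = 4.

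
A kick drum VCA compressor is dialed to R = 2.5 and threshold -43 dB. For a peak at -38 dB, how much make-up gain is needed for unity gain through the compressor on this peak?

3 dB

Without make-up, output = threshold + overshoot/2.5 = -43 + 2 = -41 dB.
Gap to target: 3 dB.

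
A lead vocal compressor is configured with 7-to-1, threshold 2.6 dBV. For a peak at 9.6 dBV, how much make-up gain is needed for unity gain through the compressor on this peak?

The peak compresses to 2.6 + 7/7 = 3.6 dBV.
To reach 9.6 dBV requires 9.6 − 3.6 = 6 dB of make-up.

6 dB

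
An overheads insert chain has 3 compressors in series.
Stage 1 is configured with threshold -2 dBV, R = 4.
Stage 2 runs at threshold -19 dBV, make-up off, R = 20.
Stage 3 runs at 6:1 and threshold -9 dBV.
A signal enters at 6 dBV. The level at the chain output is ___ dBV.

-18.05 dBV

Stage 1: 6 dBV is 8 dB over -2 dBV; at 4:1 that becomes 2 dB over, giving 0 dBV.
Stage 2: 19 dB above -19 dBV, reduced 20:1 to 0.95 dB above → -18.05 dBV.
Stage 3: -18.05 dBV is at or below the -9 dBV threshold — no compression; output -18.05 dBV.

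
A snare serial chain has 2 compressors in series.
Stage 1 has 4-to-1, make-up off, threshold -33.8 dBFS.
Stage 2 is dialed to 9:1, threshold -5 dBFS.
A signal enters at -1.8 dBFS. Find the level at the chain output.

Stage 1: -1.8 dBFS is 32 dB over -33.8 dBFS; at 4:1 that becomes 8 dB over, giving -25.8 dBFS.
Stage 2: below threshold (-25.8 ≤ -5); passes unchanged; output -25.8 dBFS.

-25.8 dBFS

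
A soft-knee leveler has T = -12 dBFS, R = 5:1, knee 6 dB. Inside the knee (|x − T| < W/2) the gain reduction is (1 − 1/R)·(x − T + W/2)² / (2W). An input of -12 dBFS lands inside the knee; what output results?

-12.6 dBFS

x − T + W/2 = -12 − (-12) + 3 = 3.
GR = (1 − 1/5) × 3² / 12 = 0.8 × 9 / 12 = 0.6 dB.
Output = -12 − 0.6 = -12.6 dBFS.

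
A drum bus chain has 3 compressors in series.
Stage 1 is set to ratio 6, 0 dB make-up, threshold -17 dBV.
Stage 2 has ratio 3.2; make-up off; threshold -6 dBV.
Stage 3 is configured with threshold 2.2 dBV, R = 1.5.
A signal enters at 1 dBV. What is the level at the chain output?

-14 dBV

Stage 1: 18 dB above -17 dBV, reduced 6:1 to 3 dB above → -14 dBV.
Stage 2: -14 dBV ≤ -6 dBV, so stage 2 doesn't engage; output -14 dBV.
Stage 3: -14 dBV is at or below the 2.2 dBV threshold — no compression; output -14 dBV.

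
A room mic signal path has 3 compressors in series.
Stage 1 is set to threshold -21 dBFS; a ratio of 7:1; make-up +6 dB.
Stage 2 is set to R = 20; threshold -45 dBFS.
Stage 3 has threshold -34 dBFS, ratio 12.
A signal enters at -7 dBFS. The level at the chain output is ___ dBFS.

Stage 1: 14 dB above -21 dBFS, reduced 7:1 to 2 dB above → -19 dBFS; +6 dB make-up → -13 dBFS.
Stage 2: -13 dBFS is 32 dB over -45 dBFS; at 20:1 that becomes 1.6 dB over, giving -43.4 dBFS.
Stage 3: below threshold (-43.4 ≤ -34); passes unchanged; output -43.4 dBFS.

-43.4 dBFS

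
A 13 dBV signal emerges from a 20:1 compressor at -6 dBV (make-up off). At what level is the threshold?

-7 dBV

Input is 20 dB above T (since output overshoot × R = input overshoot: (-6 − T)·20 = 13 − T gives T = -7 dBV).
Check: -7 + (13 − (-7))/20 = -7 + 1 = -6 dBV. ✓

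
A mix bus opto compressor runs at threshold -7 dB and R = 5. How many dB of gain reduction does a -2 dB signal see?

4 dB

Overshoot = -2 − (-7) = 5 dB.
After 5:1 compression the overshoot becomes 5/5 = 1 dB.
GR = overshoot in − overshoot out = 5 − 1 = 4 dB.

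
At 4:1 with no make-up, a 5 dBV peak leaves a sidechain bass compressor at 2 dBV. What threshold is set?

Let T be the threshold. Output overshoot = (input overshoot)/R, so 2 − T = (5 − T)/4.
4·(2 − T) = 5 − T → 3·T = 8 − 5 = 3.
T = 3/3 = 1 dBV.

1 dBV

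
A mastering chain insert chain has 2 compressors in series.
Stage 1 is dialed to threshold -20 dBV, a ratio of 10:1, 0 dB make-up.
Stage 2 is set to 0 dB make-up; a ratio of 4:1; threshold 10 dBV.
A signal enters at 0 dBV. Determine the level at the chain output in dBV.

-18 dBV

Stage 1: 0 dBV is 20 dB over -20 dBV; at 10:1 that becomes 2 dB over, giving -18 dBV.
Stage 2: below threshold (-18 ≤ 10); passes unchanged; output -18 dBV.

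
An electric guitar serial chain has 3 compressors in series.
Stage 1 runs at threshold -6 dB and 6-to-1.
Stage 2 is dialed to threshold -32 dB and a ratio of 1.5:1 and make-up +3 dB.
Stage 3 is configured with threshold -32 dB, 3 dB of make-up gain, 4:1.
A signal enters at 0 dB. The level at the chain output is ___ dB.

Stage 1: overshoot 6 dB → 6/6 = 1 dB → -5 dB.
Stage 2: 27 dB above -32 dB, reduced 1.5:1 to 18 dB above → -14 dB; +3 dB make-up → -11 dB.
Stage 3: -11 dB is 21 dB over -32 dB; at 4:1 that becomes 5.25 dB over, giving -26.75 dB; +3 dB make-up → -23.75 dB.

-23.75 dB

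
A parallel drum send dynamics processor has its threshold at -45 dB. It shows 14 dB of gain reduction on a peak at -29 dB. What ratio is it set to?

Input overshoot = -29 − (-45) = 16 dB.
Output overshoot = 16 − 14 = 2 dB.
Ratio = input overshoot / output overshoot = 16 / 2 = 8.

8:1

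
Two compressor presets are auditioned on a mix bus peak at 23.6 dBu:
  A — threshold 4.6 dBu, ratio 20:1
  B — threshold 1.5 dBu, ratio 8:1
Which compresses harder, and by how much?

A: 19 dB over, compressed to 0.95 dB over, so 18.05 dB of GR.
B: 22.1 dB over, compressed to 2.7625 dB over, so 19.3375 dB of GR.
B reduces 1.2875 dB more.

B, by 1.2875 dB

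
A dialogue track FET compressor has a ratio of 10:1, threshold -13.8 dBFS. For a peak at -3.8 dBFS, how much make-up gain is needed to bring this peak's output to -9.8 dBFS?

Without make-up, output = threshold + overshoot/10 = -13.8 + 1 = -12.8 dBFS.
Gap to target: 3 dB.

3 dB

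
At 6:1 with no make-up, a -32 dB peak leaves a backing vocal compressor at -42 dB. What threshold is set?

-44 dB

Gain reduction = -32 − (-42) = 10 dB; output overshoot = GR / (R − 1) = 10 / 5 = 2 dB.
Threshold = output − output overshoot = -42 − 2 = -44 dB.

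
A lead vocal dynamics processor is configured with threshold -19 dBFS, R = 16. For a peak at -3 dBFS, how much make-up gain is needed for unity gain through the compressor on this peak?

Overshoot 16 dB → 16/16 = 1 dB after compression, so the compressed level is -19 + 1 = -18 dBFS.
Make-up = target − compressed = -3 − (-18) = 15 dB.

15 dB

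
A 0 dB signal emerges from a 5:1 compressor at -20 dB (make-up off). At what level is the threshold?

-25 dB

Gain reduction = 0 − (-20) = 20 dB; output overshoot = GR / (R − 1) = 20 / 4 = 5 dB.
Threshold = output − output overshoot = -20 − 5 = -25 dB.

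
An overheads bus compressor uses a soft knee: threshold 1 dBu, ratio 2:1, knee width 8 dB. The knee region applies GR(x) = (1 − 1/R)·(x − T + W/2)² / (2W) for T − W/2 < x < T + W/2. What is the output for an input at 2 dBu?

x − T + W/2 = 2 − 1 + 4 = 5.
GR = (1 − 1/2) × 5² / 16 = 0.5 × 25 / 16 = 0.78125 dB.
Output = 2 − 0.78125 = 1.21875 dBu.

1.21875 dBu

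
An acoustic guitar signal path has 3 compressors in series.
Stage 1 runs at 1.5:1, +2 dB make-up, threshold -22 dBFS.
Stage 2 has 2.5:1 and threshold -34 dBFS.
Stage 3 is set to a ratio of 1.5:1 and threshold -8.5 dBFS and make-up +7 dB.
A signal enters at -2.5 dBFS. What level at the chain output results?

Stage 1: overshoot 19.5 dB → 19.5/1.5 = 13 dB → -9 dBFS; +2 dB make-up → -7 dBFS.
Stage 2: -7 dBFS is 27 dB over -34 dBFS; at 2.5:1 that becomes 10.8 dB over, giving -23.2 dBFS.
Stage 3: -23.2 dBFS ≤ -8.5 dBFS, so stage 3 doesn't engage; make-up brings it to -16.2 dBFS.

-16.2 dBFS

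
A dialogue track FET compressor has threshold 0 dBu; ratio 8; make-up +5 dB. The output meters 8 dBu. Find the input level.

Stripping the +5 dB make-up gives 3 dBu at the gain stage.
The compressed level sits 3 − 0 = 3 dB over threshold.
Undo the ratio: input overshoot = 3 × 8 = 24 dB, giving input = 24 dBu.

24 dBu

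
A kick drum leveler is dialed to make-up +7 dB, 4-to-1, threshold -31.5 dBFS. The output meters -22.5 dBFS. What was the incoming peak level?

-23.5 dBFS

Stripping the +7 dB make-up gives -29.5 dBFS at the gain stage.
That's 2 dB above the -31.5 dBFS threshold.
Input overshoot = R × output overshoot = 8 dB → input = -31.5 + 8 = -23.5 dBFS.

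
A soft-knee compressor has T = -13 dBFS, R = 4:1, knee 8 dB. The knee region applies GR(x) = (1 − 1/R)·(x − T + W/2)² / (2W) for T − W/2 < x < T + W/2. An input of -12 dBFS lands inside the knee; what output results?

x − T + W/2 = -12 − (-13) + 4 = 5.
GR = (1 − 1/4) × 5² / 16 = 0.75 × 25 / 16 = 1.171875 dB.
Output = -12 − 1.171875 = -13.171875 dBFS.

-13.171875 dBFS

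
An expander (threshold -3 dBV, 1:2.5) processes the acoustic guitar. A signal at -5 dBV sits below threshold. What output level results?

-8 dBV

Undershoot = (-3) − (-5) = 2 dB.
At 1:2.5, that expands to 5 dB under threshold.
Output = -3 − 5 = -8 dBV.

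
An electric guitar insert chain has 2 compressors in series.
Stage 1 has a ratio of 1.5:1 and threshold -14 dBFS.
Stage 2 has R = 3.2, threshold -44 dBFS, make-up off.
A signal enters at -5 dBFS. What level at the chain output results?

Stage 1: overshoot 9 dB → 9/1.5 = 6 dB → -8 dBFS.
Stage 2: -8 dBFS is 36 dB over -44 dBFS; at 3.2:1 that becomes 11.25 dB over, giving -32.75 dBFS.

-32.75 dBFS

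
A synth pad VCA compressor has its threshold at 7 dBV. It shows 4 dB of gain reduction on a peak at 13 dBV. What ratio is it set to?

Input overshoot = 13 − 7 = 6 dB.
Output overshoot = 6 − 4 = 2 dB.
Ratio = input overshoot / output overshoot = 6 / 2 = 3.

3:1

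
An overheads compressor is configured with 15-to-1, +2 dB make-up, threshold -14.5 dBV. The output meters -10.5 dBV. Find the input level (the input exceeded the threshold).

15.5 dBV

Before make-up, the level was -10.5 − 2 = -12.5 dBV.
That's 2 dB above the -14.5 dBV threshold.
Before 15:1 compression the overshoot was 2 × 15 = 30 dB, so input = -14.5 + 30 = 15.5 dBV.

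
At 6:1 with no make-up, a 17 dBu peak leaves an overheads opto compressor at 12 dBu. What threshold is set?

11 dBu

Input is 6 dB above T (since output overshoot × R = input overshoot: (12 − T)·6 = 17 − T gives T = 11 dBu).
Check: 11 + (17 − 11)/6 = 11 + 1 = 12 dBu. ✓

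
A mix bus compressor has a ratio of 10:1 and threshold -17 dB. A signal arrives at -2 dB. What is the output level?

-2 dB sits 15 dB over threshold.
The 15 dB excess becomes 1.5 dB after 10:1 reduction.
So the level is -17 + 1.5 = -15.5 dB.

-15.5 dB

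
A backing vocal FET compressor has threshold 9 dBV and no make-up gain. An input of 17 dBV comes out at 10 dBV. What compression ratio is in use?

8:1

Input overshoot = 17 − 9 = 8 dB; output overshoot = 10 − 9 = 1 dB.
Ratio = 8 / 1 = 8.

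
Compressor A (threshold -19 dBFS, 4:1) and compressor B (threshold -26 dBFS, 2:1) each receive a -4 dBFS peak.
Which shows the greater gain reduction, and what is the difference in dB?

A: overshoot 15 dB → output overshoot 3.75 dB → GR 11.25 dB.
B: overshoot 22 dB → output overshoot 11 dB → GR 11 dB.
Difference: 0.25 dB in favour of A.

A, by 0.25 dB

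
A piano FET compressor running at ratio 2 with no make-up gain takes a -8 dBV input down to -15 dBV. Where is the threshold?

-22 dBV

Input is 14 dB above T (since output overshoot × R = input overshoot: (-15 − T)·2 = -8 − T gives T = -22 dBV).
Check: -22 + (-8 − (-22))/2 = -22 + 7 = -15 dBV. ✓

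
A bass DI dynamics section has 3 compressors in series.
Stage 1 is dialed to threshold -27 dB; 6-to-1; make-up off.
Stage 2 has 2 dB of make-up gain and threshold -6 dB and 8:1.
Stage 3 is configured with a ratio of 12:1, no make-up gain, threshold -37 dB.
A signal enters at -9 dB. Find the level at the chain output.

Stage 1: 18 dB above -27 dB, reduced 6:1 to 3 dB above → -24 dB.
Stage 2: -24 dB is at or below the -6 dB threshold — no compression; make-up brings it to -22 dB.
Stage 3: -22 dB is 15 dB over -37 dB; at 12:1 that becomes 1.25 dB over, giving -35.75 dB.

-35.75 dB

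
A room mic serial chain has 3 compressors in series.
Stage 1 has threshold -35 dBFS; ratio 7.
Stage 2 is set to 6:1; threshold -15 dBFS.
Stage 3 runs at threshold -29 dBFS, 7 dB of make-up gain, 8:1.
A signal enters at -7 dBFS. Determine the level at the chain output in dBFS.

Stage 1: overshoot 28 dB → 28/7 = 4 dB → -31 dBFS.
Stage 2: -31 dBFS ≤ -15 dBFS, so stage 2 doesn't engage; output -31 dBFS.
Stage 3: -31 dBFS is at or below the -29 dBFS threshold — no compression; make-up brings it to -24 dBFS.

-24 dBFS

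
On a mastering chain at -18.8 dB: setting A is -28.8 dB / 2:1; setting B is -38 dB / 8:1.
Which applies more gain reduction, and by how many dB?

A: GR = 10 − 10/2 = 5 dB.
B: GR = 19.2 − 19.2/8 = 16.8 dB.
Difference: 11.8 dB in favour of B.

B, by 11.8 dB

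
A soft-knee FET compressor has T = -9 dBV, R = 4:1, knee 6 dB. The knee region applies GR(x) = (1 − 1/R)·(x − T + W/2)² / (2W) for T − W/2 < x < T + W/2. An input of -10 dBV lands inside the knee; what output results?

-10.25 dBV

x − T + W/2 = -10 − (-9) + 3 = 2.
GR = (1 − 1/4) × 2² / 12 = 0.75 × 4 / 12 = 0.25 dB.
Output = -10 − 0.25 = -10.25 dBV.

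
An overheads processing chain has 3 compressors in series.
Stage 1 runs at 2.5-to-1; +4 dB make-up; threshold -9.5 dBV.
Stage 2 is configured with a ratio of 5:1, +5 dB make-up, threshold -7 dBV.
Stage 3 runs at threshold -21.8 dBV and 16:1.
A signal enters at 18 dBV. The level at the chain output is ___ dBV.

Stage 1: 18 dBV is 27.5 dB over -9.5 dBV; at 2.5:1 that becomes 11 dB over, giving 1.5 dBV; +4 dB make-up → 5.5 dBV.
Stage 2: overshoot 12.5 dB → 12.5/5 = 2.5 dB → -4.5 dBV; +5 dB make-up → 0.5 dBV.
Stage 3: 0.5 dBV is 22.3 dB over -21.8 dBV; at 16:1 that becomes 1.39375 dB over, giving -20.40625 dBV.

-20.40625 dBV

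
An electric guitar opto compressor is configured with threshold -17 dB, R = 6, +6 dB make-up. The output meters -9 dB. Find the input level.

Stripping the +6 dB make-up gives -15 dB at the gain stage.
Post-compression overshoot = -15 − (-17) = 2 dB.
Undo the ratio: input overshoot = 2 × 6 = 12 dB, giving input = -5 dB.

-5 dB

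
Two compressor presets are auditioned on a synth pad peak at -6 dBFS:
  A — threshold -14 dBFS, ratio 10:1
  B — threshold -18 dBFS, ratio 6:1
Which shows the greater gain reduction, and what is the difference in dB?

A: 8 dB over, compressed to 0.8 dB over, so 7.2 dB of GR.
B: 12 dB over, compressed to 2 dB over, so 10 dB of GR.
Difference: 2.8 dB in favour of B.

B, by 2.8 dB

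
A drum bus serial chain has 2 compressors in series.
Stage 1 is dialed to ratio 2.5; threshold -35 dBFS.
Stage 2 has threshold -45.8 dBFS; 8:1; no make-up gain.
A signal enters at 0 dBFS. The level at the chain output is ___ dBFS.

Stage 1: overshoot 35 dB → 35/2.5 = 14 dB → -21 dBFS.
Stage 2: 24.8 dB above -45.8 dBFS, reduced 8:1 to 3.1 dB above → -42.7 dBFS.

-42.7 dBFS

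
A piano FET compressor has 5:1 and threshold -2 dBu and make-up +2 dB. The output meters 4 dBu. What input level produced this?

18 dBu

Stripping the +2 dB make-up gives 2 dBu at the gain stage.
That's 4 dB above the -2 dBu threshold.
Before 5:1 compression the overshoot was 4 × 5 = 20 dB, so input = -2 + 20 = 18 dBu.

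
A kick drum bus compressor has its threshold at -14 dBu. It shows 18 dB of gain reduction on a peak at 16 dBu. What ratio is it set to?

Input overshoot = 16 − (-14) = 30 dB.
Output overshoot = 30 − 18 = 12 dB.
Ratio = input overshoot / output overshoot = 30 / 12 = 2.5.

2.5:1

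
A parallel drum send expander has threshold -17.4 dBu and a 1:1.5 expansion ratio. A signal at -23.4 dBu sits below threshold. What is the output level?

-26.4 dBu

Undershoot = (-17.4) − (-23.4) = 6 dB.
At 1:1.5, that expands to 9 dB under threshold.
Output = -17.4 − 9 = -26.4 dBu.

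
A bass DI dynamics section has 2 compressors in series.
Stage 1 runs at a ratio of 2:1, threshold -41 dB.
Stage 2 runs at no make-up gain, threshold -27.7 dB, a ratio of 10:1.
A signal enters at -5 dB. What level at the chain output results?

Stage 1: overshoot 36 dB → 36/2 = 18 dB → -23 dB.
Stage 2: 4.7 dB above -27.7 dB, reduced 10:1 to 0.47 dB above → -27.23 dB.

-27.23 dB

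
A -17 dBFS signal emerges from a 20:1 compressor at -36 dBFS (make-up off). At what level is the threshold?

Let T be the threshold. Output overshoot = (input overshoot)/R, so -36 − T = (-17 − T)/20.
20·(-36 − T) = -17 − T → 19·T = -720 − (-17) = -703.
T = -703/19 = -37 dBFS.

-37 dBFS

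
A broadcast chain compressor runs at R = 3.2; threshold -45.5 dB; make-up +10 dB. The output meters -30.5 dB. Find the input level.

-29.5 dB

Stripping the +10 dB make-up gives -40.5 dB at the gain stage.
That's 5 dB above the -45.5 dB threshold.
Input overshoot = R × output overshoot = 16 dB → input = -45.5 + 16 = -29.5 dB.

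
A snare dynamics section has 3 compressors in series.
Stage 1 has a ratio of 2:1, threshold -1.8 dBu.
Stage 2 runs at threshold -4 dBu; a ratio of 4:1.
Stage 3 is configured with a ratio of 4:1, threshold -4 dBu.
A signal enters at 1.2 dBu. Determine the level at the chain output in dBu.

-3.76875 dBu

Stage 1: overshoot 3 dB → 3/2 = 1.5 dB → -0.3 dBu.
Stage 2: -0.3 dBu is 3.7 dB over -4 dBu; at 4:1 that becomes 0.925 dB over, giving -3.075 dBu.
Stage 3: -3.075 dBu is 0.925 dB over -4 dBu; at 4:1 that becomes 0.23125 dB over, giving -3.76875 dBu.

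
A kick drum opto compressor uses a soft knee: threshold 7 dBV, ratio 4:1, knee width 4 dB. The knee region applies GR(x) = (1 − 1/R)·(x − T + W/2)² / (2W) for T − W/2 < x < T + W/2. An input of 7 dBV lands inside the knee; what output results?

6.625 dBV

x − T + W/2 = 7 − 7 + 2 = 2.
GR = (1 − 1/4) × 2² / 8 = 0.75 × 4 / 8 = 0.375 dB.
Output = 7 − 0.375 = 6.625 dBV.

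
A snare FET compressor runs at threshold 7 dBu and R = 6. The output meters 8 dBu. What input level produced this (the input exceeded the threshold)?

13 dBu

Post-compression overshoot = 8 − 7 = 1 dB.
Before 6:1 compression the overshoot was 1 × 6 = 6 dB, so input = 7 + 6 = 13 dBu.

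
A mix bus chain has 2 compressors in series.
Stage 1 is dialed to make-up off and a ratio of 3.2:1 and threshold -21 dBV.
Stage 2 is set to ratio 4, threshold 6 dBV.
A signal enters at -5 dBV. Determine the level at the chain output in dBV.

-16 dBV

Stage 1: -5 dBV is 16 dB over -21 dBV; at 3.2:1 that becomes 5 dB over, giving -16 dBV.
Stage 2: -16 dBV ≤ 6 dBV, so stage 2 doesn't engage; output -16 dBV.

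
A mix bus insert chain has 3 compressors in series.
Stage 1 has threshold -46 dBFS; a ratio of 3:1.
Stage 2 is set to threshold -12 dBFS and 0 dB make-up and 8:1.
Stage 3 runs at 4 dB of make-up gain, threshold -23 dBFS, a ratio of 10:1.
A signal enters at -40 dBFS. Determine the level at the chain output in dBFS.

-40 dBFS

Stage 1: -40 dBFS is 6 dB over -46 dBFS; at 3:1 that becomes 2 dB over, giving -44 dBFS.
Stage 2: -44 dBFS ≤ -12 dBFS, so stage 2 doesn't engage; output -44 dBFS.
Stage 3: -44 dBFS is at or below the -23 dBFS threshold — no compression; make-up brings it to -40 dBFS.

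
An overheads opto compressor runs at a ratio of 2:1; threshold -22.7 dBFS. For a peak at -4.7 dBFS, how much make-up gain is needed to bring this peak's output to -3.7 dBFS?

10 dB

Overshoot 18 dB → 18/2 = 9 dB after compression, so the compressed level is -22.7 + 9 = -13.7 dBFS.
Make-up = target − compressed = -3.7 − (-13.7) = 10 dB.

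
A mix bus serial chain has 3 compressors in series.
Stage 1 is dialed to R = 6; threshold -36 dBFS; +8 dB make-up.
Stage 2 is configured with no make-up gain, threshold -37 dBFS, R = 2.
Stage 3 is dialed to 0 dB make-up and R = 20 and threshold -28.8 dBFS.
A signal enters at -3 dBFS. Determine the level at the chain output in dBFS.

-29.75 dBFS

Stage 1: -3 dBFS is 33 dB over -36 dBFS; at 6:1 that becomes 5.5 dB over, giving -30.5 dBFS; +8 dB make-up → -22.5 dBFS.
Stage 2: -22.5 dBFS is 14.5 dB over -37 dBFS; at 2:1 that becomes 7.25 dB over, giving -29.75 dBFS.
Stage 3: -29.75 dBFS is at or below the -28.8 dBFS threshold — no compression; output -29.75 dBFS.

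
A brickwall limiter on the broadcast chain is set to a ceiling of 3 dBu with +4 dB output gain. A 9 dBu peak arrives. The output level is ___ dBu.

7 dBu

A brickwall limiter is an ∞:1 compressor: any input above the ceiling is clamped to 3 dBu.
Output gain then adds 4 dB: 3 + 4 = 7 dBu.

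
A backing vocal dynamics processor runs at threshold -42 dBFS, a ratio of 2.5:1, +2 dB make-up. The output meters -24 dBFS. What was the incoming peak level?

Stripping the +2 dB make-up gives -26 dBFS at the gain stage.
Post-compression overshoot = -26 − (-42) = 16 dB.
Before 2.5:1 compression the overshoot was 16 × 2.5 = 40 dB, so input = -42 + 40 = -2 dBFS.

-2 dBFS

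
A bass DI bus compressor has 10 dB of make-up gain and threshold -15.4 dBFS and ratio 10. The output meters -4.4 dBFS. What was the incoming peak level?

-5.4 dBFS

Remove make-up: -4.4 − 10 = -14.4 dBFS.
That's 1 dB above the -15.4 dBFS threshold.
Undo the ratio: input overshoot = 1 × 10 = 10 dB, giving input = -5.4 dBFS.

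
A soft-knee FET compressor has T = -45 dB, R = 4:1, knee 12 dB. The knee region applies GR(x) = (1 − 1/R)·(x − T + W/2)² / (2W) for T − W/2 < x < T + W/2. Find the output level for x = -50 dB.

x − T + W/2 = -50 − (-45) + 6 = 1.
GR = (1 − 1/4) × 1² / 24 = 0.75 × 1 / 24 = 0.03125 dB.
Output = -50 − 0.03125 = -50.03125 dB.

-50.03125 dB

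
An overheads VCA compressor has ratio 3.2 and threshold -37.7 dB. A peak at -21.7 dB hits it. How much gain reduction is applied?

The signal is 16 dB above threshold.
A 3.2:1 ratio leaves 5 dB of that excess.
Gain reduction = 16 − 5 = 11 dB.

11 dB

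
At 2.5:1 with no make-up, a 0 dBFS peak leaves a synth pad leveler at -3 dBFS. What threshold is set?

-5 dBFS

Gain reduction = 0 − (-3) = 3 dB; output overshoot = GR / (R − 1) = 3 / 1.5 = 2 dB.
Threshold = output − output overshoot = -3 − 2 = -5 dBFS.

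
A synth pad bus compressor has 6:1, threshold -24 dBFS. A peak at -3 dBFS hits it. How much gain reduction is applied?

17.5 dB

The signal is 21 dB above threshold.
After 6:1 compression the overshoot becomes 21/6 = 3.5 dB.
So the signal is attenuated by 21 − 3.5 = 17.5 dB.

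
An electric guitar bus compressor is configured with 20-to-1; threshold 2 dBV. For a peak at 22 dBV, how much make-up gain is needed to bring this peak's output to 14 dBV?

The peak compresses to 2 + 20/20 = 3 dBV.
To reach 14 dBV requires 14 − 3 = 11 dB of make-up.

11 dB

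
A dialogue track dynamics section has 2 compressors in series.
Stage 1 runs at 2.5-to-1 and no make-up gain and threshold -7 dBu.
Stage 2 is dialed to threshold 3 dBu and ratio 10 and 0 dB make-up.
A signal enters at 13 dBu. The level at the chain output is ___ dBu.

Stage 1: 13 dBu is 20 dB over -7 dBu; at 2.5:1 that becomes 8 dB over, giving 1 dBu.
Stage 2: below threshold (1 ≤ 3); passes unchanged; output 1 dBu.

1 dBu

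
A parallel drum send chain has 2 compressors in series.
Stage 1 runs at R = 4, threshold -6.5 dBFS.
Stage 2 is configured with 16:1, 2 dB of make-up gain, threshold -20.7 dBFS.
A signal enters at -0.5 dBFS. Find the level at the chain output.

Stage 1: overshoot 6 dB → 6/4 = 1.5 dB → -5 dBFS.
Stage 2: overshoot 15.7 dB → 15.7/16 = 0.98125 dB → -19.71875 dBFS; +2 dB make-up → -17.71875 dBFS.

-17.71875 dBFS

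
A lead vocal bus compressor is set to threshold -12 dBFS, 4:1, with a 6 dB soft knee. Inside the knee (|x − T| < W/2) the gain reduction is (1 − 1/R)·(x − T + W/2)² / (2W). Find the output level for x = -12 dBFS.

-12.5625 dBFS

x − T + W/2 = -12 − (-12) + 3 = 3.
GR = (1 − 1/4) × 3² / 12 = 0.75 × 9 / 12 = 0.5625 dB.
Output = -12 − 0.5625 = -12.5625 dBFS.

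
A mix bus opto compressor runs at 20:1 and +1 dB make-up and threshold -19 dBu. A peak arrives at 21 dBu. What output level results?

-16 dBu

Overshoot: 21 − (-19) = 40 dB.
At 20:1 the overshoot is divided by 20, leaving 2 dB above threshold.
That puts the output at -17 dBu; make-up adds 1 dB, giving -16 dBu.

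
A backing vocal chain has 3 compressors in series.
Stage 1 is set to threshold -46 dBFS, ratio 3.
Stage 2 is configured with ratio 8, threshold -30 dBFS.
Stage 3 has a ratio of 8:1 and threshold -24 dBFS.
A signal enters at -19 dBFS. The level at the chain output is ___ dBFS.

-37 dBFS

Stage 1: -19 dBFS is 27 dB over -46 dBFS; at 3:1 that becomes 9 dB over, giving -37 dBFS.
Stage 2: -37 dBFS is at or below the -30 dBFS threshold — no compression; output -37 dBFS.
Stage 3: below threshold (-37 ≤ -24); passes unchanged; output -37 dBFS.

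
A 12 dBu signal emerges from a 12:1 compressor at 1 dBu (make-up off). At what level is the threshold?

Gain reduction = 12 − 1 = 11 dB; output overshoot = GR / (R − 1) = 11 / 11 = 1 dB.
Threshold = output − output overshoot = 1 − 1 = 0 dBu.

0 dBu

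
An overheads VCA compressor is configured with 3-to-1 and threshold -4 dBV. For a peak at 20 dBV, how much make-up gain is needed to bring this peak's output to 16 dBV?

Without make-up, output = threshold + overshoot/3 = -4 + 8 = 4 dBV.
Gap to target: 12 dB.

12 dB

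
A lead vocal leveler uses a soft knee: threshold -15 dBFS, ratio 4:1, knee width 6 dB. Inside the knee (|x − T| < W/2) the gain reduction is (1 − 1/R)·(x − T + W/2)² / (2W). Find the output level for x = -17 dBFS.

-17.0625 dBFS

x − T + W/2 = -17 − (-15) + 3 = 1.
GR = (1 − 1/4) × 1² / 12 = 0.75 × 1 / 12 = 0.0625 dB.
Output = -17 − 0.0625 = -17.0625 dBFS.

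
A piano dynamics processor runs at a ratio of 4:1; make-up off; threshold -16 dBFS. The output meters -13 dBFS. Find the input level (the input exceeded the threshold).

-4 dBFS

That's 3 dB above the -16 dBFS threshold.
Input overshoot = R × output overshoot = 12 dB → input = -16 + 12 = -4 dBFS.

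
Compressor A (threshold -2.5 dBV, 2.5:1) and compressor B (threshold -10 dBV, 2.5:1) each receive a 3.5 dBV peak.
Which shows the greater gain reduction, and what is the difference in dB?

B, by 4.5 dB

A: GR = 6 − 6/2.5 = 3.6 dB.
B: GR = 13.5 − 13.5/2.5 = 8.1 dB.
B reduces 4.5 dB more.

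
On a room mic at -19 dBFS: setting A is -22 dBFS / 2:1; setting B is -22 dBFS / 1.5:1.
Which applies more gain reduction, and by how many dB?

A, by 0.5 dB

A: 3 dB over, compressed to 1.5 dB over, so 1.5 dB of GR.
B: 3 dB over, compressed to 2 dB over, so 1 dB of GR.
A applies 0.5 dB more gain reduction.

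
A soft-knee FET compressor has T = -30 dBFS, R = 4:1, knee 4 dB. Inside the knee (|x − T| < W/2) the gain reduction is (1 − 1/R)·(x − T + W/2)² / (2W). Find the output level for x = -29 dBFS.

x − T + W/2 = -29 − (-30) + 2 = 3.
GR = (1 − 1/4) × 3² / 8 = 0.75 × 9 / 8 = 0.84375 dB.
Output = -29 − 0.84375 = -29.84375 dBFS.

-29.84375 dBFS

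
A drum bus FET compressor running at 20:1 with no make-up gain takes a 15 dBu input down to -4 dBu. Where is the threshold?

Let T be the threshold. Output overshoot = (input overshoot)/R, so -4 − T = (15 − T)/20.
20·(-4 − T) = 15 − T → 19·T = -80 − 15 = -95.
T = -95/19 = -5 dBu.

-5 dBu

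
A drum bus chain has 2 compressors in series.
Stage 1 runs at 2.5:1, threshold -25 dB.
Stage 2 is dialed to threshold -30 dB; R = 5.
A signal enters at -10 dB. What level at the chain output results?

Stage 1: overshoot 15 dB → 15/2.5 = 6 dB → -19 dB.
Stage 2: -19 dB is 11 dB over -30 dB; at 5:1 that becomes 2.2 dB over, giving -27.8 dB.

-27.8 dB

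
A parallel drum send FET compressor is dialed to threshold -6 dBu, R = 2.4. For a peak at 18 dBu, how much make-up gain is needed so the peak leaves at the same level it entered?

14 dB

Without make-up, output = threshold + overshoot/2.4 = -6 + 10 = 4 dBu.
Gap to target: 14 dB.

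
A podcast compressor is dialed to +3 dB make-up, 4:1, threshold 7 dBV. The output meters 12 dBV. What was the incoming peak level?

Before make-up, the level was 12 − 3 = 9 dBV.
Post-compression overshoot = 9 − 7 = 2 dB.
Before 4:1 compression the overshoot was 2 × 4 = 8 dB, so input = 7 + 8 = 15 dBV.

15 dBV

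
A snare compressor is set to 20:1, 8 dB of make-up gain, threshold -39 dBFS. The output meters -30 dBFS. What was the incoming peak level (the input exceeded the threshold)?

-19 dBFS

Before make-up, the level was -30 − 8 = -38 dBFS.
Post-compression overshoot = -38 − (-39) = 1 dB.
Undo the ratio: input overshoot = 1 × 20 = 20 dB, giving input = -19 dBFS.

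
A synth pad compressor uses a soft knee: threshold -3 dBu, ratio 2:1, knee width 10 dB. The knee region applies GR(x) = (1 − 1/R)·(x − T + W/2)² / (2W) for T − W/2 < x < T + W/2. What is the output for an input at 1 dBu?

x − T + W/2 = 1 − (-3) + 5 = 9.
GR = (1 − 1/2) × 9² / 20 = 0.5 × 81 / 20 = 2.025 dB.
Output = 1 − 2.025 = -1.025 dBu.

-1.025 dBu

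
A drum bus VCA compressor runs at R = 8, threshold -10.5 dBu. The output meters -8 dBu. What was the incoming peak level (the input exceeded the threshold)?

9.5 dBu

Post-compression overshoot = -8 − (-10.5) = 2.5 dB.
Undo the ratio: input overshoot = 2.5 × 8 = 20 dB, giving input = 9.5 dBu.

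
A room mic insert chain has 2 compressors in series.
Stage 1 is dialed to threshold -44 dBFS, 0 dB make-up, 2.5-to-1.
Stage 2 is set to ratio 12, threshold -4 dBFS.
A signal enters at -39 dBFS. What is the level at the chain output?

Stage 1: -39 dBFS is 5 dB over -44 dBFS; at 2.5:1 that becomes 2 dB over, giving -42 dBFS.
Stage 2: -42 dBFS is at or below the -4 dBFS threshold — no compression; output -42 dBFS.

-42 dBFS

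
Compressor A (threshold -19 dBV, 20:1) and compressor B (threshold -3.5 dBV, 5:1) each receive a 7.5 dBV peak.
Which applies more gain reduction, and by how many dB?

A, by 16.375 dB

A: overshoot 26.5 dB → output overshoot 1.325 dB → GR 25.175 dB.
B: overshoot 11 dB → output overshoot 2.2 dB → GR 8.8 dB.
Difference: 16.375 dB in favour of A.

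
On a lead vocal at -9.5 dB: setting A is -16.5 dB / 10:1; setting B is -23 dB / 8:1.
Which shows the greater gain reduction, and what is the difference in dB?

A: GR = 7 − 7/10 = 6.3 dB.
B: GR = 13.5 − 13.5/8 = 11.8125 dB.
B reduces 5.5125 dB more.

B, by 5.5125 dB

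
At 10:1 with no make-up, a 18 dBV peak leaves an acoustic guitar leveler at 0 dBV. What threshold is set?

-2 dBV

Let T be the threshold. Output overshoot = (input overshoot)/R, so 0 − T = (18 − T)/10.
10·(0 − T) = 18 − T → 9·T = 0 − 18 = -18.
T = -18/9 = -2 dBV.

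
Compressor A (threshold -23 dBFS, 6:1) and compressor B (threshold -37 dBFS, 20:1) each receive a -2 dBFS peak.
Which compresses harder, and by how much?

A: 21 dB over, compressed to 3.5 dB over, so 17.5 dB of GR.
B: 35 dB over, compressed to 1.75 dB over, so 33.25 dB of GR.
Difference: 15.75 dB in favour of B.

B, by 15.75 dB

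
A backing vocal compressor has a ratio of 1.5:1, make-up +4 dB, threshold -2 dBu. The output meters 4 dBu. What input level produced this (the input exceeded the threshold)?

Before make-up, the level was 4 − 4 = 0 dBu.
That's 2 dB above the -2 dBu threshold.
Input overshoot = R × output overshoot = 3 dB → input = -2 + 3 = 1 dBu.

1 dBu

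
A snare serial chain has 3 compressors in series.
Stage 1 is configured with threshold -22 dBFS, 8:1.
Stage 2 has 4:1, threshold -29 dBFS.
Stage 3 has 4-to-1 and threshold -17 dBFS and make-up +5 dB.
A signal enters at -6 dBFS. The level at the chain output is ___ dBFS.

-21.75 dBFS

Stage 1: overshoot 16 dB → 16/8 = 2 dB → -20 dBFS.
Stage 2: -20 dBFS is 9 dB over -29 dBFS; at 4:1 that becomes 2.25 dB over, giving -26.75 dBFS.
Stage 3: below threshold (-26.75 ≤ -17); passes unchanged; make-up brings it to -21.75 dBFS.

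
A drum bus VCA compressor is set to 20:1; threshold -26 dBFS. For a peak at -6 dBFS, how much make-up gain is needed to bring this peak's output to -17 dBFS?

8 dB

Without make-up, output = threshold + overshoot/20 = -26 + 1 = -25 dBFS.
Gap to target: 8 dB.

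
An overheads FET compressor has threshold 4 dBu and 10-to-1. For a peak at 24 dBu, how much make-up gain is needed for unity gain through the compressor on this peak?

18 dB

Overshoot 20 dB → 20/10 = 2 dB after compression, so the compressed level is 4 + 2 = 6 dBu.
Make-up = target − compressed = 24 − 6 = 18 dB.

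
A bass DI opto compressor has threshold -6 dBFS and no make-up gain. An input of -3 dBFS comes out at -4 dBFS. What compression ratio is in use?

1.5:1

Input overshoot = -3 − (-6) = 3 dB; output overshoot = -4 − (-6) = 2 dB.
Ratio = 3 / 2 = 1.5.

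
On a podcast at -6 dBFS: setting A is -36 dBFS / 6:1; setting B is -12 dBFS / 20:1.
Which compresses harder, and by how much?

A: overshoot 30 dB → output overshoot 5 dB → GR 25 dB.
B: overshoot 6 dB → output overshoot 0.3 dB → GR 5.7 dB.
A applies 19.3 dB more gain reduction.

A, by 19.3 dB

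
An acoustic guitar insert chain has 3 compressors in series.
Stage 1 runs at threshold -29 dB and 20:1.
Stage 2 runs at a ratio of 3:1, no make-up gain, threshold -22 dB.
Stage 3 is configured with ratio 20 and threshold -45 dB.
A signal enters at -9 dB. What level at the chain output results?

-44.15 dB

Stage 1: overshoot 20 dB → 20/20 = 1 dB → -28 dB.
Stage 2: -28 dB is at or below the -22 dB threshold — no compression; output -28 dB.
Stage 3: -28 dB is 17 dB over -45 dB; at 20:1 that becomes 0.85 dB over, giving -44.15 dB.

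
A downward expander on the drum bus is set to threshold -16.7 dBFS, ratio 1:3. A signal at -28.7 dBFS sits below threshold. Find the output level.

Below threshold, a 1:3 expander applies gain = (3−1)×(T − x) of attenuation.
(3−1) × 12 = 24 dB, so output = -28.7 − 24 = -52.7 dBFS.

-52.7 dBFS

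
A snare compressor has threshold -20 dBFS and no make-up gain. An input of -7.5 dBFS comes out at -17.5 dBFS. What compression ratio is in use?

Input overshoot = -7.5 − (-20) = 12.5 dB; output overshoot = -17.5 − (-20) = 2.5 dB.
Ratio = 12.5 / 2.5 = 5.

5:1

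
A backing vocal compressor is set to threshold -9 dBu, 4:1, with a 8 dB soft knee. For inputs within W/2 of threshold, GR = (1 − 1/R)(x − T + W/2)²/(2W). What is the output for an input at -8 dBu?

-9.171875 dBu

x − T + W/2 = -8 − (-9) + 4 = 5.
GR = (1 − 1/4) × 5² / 16 = 0.75 × 25 / 16 = 1.171875 dB.
Output = -8 − 1.171875 = -9.171875 dBu.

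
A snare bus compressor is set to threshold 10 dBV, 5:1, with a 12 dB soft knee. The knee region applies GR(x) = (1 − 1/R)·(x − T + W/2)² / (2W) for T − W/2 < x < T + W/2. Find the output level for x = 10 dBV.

8.8 dBV

x − T + W/2 = 10 − 10 + 6 = 6.
GR = (1 − 1/5) × 6² / 24 = 0.8 × 36 / 24 = 1.2 dB.
Output = 10 − 1.2 = 8.8 dBV.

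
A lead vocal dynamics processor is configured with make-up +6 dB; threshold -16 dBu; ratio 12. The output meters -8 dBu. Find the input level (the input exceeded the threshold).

8 dBu

Stripping the +6 dB make-up gives -14 dBu at the gain stage.
The compressed level sits -14 − (-16) = 2 dB over threshold.
Before 12:1 compression the overshoot was 2 × 12 = 24 dB, so input = -16 + 24 = 8 dBu.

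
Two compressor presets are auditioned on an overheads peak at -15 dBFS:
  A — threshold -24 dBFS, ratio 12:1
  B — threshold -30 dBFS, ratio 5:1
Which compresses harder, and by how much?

B, by 3.75 dB

A: 9 dB over, compressed to 0.75 dB over, so 8.25 dB of GR.
B: 15 dB over, compressed to 3 dB over, so 12 dB of GR.
B applies 3.75 dB more gain reduction.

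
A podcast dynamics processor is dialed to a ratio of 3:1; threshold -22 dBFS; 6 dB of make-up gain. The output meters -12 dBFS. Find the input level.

Stripping the +6 dB make-up gives -18 dBFS at the gain stage.
Post-compression overshoot = -18 − (-22) = 4 dB.
Undo the ratio: input overshoot = 4 × 3 = 12 dB, giving input = -10 dBFS.

-10 dBFS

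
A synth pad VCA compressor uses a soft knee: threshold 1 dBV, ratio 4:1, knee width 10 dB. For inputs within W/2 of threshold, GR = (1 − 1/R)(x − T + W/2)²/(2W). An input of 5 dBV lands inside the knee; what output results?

x − T + W/2 = 5 − 1 + 5 = 9.
GR = (1 − 1/4) × 9² / 20 = 0.75 × 81 / 20 = 3.0375 dB.
Output = 5 − 3.0375 = 1.9625 dBV.

1.9625 dBV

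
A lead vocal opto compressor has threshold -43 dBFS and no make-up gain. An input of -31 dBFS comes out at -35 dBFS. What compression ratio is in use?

Input overshoot = -31 − (-43) = 12 dB; output overshoot = -35 − (-43) = 8 dB.
Ratio = 12 / 8 = 1.5.

1.5:1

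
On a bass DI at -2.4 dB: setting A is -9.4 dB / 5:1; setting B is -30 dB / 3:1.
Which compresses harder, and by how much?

A: overshoot 7 dB → output overshoot 1.4 dB → GR 5.6 dB.
B: overshoot 27.6 dB → output overshoot 9.2 dB → GR 18.4 dB.
B reduces 12.8 dB more.

B, by 12.8 dB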